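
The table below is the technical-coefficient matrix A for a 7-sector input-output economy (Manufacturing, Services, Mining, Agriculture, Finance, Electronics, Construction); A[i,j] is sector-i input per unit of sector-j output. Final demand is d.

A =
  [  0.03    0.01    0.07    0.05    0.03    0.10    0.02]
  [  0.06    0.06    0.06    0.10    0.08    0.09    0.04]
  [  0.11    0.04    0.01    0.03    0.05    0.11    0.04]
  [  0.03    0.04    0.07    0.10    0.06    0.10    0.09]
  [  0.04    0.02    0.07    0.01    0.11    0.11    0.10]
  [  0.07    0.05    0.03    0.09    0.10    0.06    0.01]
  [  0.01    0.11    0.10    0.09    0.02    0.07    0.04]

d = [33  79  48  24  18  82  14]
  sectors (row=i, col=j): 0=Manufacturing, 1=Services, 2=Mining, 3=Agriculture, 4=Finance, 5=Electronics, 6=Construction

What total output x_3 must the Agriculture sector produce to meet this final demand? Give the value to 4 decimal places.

61.0283

Form M = I − A:
  [  0.97   -0.01   -0.07   -0.05   -0.03   -0.10   -0.02]
  [ -0.06    0.94   -0.06   -0.10   -0.08   -0.09   -0.04]
  [ -0.11   -0.04    0.99   -0.03   -0.05   -0.11   -0.04]
  [ -0.03   -0.04   -0.07    0.90   -0.06   -0.10   -0.09]
  [ -0.04   -0.02   -0.07   -0.01    0.89   -0.11   -0.10]
  [ -0.07   -0.05   -0.03   -0.09   -0.10    0.94   -0.01]
  [ -0.01   -0.11   -0.10   -0.09   -0.02   -0.07    0.96]
Leontief inverse L = M⁻¹:
  [  1.0605    0.0335    0.0968    0.0858    0.0676    0.1477    0.0441]
  [  0.1039    1.0980    0.1085    0.1581    0.1397    0.1683    0.0836]
  [  0.1422    0.0683    1.0484    0.0752    0.0954    0.1686    0.0682]
  [  0.0735    0.0827    0.1194    1.1606    0.1177    0.1769    0.1329]
  [  0.0811    0.0589    0.1153    0.0597    1.1655    0.1808    0.1378]
  [  0.1053    0.0788    0.0716    0.1362    0.1515    1.1268    0.0488]
  [  0.0540    0.1480    0.1415    0.1468    0.0730    0.1409    1.0777]
Total output x = L · d:
  x_0 = 1.0605·33 + 0.0335·79 + 0.0968·48 + 0.0858·24 + 0.0676·18 + 0.1477·82 + 0.0441·14 = 58.2944
  x_1 = 0.1039·33 + 1.0980·79 + 0.1085·48 + 0.1581·24 + 0.1397·18 + 0.1683·82 + 0.0836·14 = 116.6542
  x_2 = 0.1422·33 + 0.0683·79 + 1.0484·48 + 0.0752·24 + 0.0954·18 + 0.1686·82 + 0.0682·14 = 78.7119
  x_3 = 0.0735·33 + 0.0827·79 + 0.1194·48 + 1.1606·24 + 0.1177·18 + 0.1769·82 + 0.1329·14 = 61.0283
  x_4 = 0.0811·33 + 0.0589·79 + 0.1153·48 + 0.0597·24 + 1.1655·18 + 0.1808·82 + 0.1378·14 = 52.0266
  x_5 = 0.1053·33 + 0.0788·79 + 0.0716·48 + 0.1362·24 + 0.1515·18 + 1.1268·82 + 0.0488·14 = 112.2206
  x_6 = 0.0540·33 + 0.1480·79 + 0.1415·48 + 0.1468·24 + 0.0730·18 + 0.1409·82 + 1.0777·14 = 51.7444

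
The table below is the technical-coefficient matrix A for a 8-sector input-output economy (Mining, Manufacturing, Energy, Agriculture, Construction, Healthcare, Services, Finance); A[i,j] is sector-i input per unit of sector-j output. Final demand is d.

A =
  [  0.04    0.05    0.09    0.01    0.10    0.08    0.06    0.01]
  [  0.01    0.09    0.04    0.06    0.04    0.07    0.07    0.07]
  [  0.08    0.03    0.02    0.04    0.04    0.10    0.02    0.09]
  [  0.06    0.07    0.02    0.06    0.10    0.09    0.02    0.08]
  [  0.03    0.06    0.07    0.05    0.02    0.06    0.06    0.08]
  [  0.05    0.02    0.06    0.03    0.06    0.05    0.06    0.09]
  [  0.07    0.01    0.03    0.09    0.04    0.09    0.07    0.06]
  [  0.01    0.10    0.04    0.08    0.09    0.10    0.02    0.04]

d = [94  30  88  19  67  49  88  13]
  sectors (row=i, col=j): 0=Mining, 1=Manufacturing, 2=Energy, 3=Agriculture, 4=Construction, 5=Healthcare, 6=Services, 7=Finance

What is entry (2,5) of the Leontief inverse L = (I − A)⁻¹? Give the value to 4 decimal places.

Form M = I − A:
  [  0.96   -0.05   -0.09   -0.01   -0.10   -0.08   -0.06   -0.01]
  [ -0.01    0.91   -0.04   -0.06   -0.04   -0.07   -0.07   -0.07]
  [ -0.08   -0.03    0.98   -0.04   -0.04   -0.10   -0.02   -0.09]
  [ -0.06   -0.07   -0.02    0.94   -0.10   -0.09   -0.02   -0.08]
  [ -0.03   -0.06   -0.07   -0.05    0.98   -0.06   -0.06   -0.08]
  [ -0.05   -0.02   -0.06   -0.03   -0.06    0.95   -0.06   -0.09]
  [ -0.07   -0.01   -0.03   -0.09   -0.04   -0.09    0.93   -0.06]
  [ -0.01   -0.10   -0.04   -0.08   -0.09   -0.10   -0.02    0.96]
Leontief inverse L = M⁻¹:
  [  1.0760    0.0879    0.1279    0.0496    0.1423    0.1405    0.0995    0.0650]
  [  0.0439    1.1359    0.0757    0.1064    0.0891    0.1347    0.1094    0.1261]
  [  0.1104    0.0722    1.0586    0.0778    0.0901    0.1589    0.0560    0.1380]
  [  0.0951    0.1224    0.0649    1.1068    0.1555    0.1593    0.0639    0.1401]
  [  0.0637    0.1028    0.1041    0.0929    1.0684    0.1232    0.0958    0.1322]
  [  0.0827    0.0610    0.0958    0.0709    0.1068    1.1113    0.0951    0.1392]
  [  0.1079    0.0530    0.0698    0.1335    0.0950    0.1561    1.1093    0.1145]
  [  0.0451    0.1495    0.0799    0.1260    0.1407    0.1660    0.0621    1.1022]
Total output x = L · d:
  x_0 = 1.0760·94 + 0.0879·30 + 0.1279·88 + 0.0496·19 + 0.1423·67 + 0.1405·49 + 0.0995·88 + 0.0650·13 = 141.9983
  x_1 = 0.0439·94 + 1.1359·30 + 0.0757·88 + 0.1064·19 + 0.0891·67 + 0.1347·49 + 0.1094·88 + 0.1261·13 = 70.7194
  x_2 = 0.1104·94 + 0.0722·30 + 1.0586·88 + 0.0778·19 + 0.0901·67 + 0.1589·49 + 0.0560·88 + 0.1380·13 = 127.7300
  x_3 = 0.0951·94 + 0.1224·30 + 0.0649·88 + 1.1068·19 + 0.1555·67 + 0.1593·49 + 0.0639·88 + 0.1401·13 = 65.0188
  x_4 = 0.0637·94 + 0.1028·30 + 0.1041·88 + 0.0929·19 + 1.0684·67 + 0.1232·49 + 0.0958·88 + 0.1322·13 = 107.7723
  x_5 = 0.0827·94 + 0.0610·30 + 0.0958·88 + 0.0709·19 + 0.1068·67 + 1.1113·49 + 0.0951·88 + 0.1392·13 = 91.1602
  x_6 = 0.1079·94 + 0.0530·30 + 0.0698·88 + 0.1335·19 + 0.0950·67 + 0.1561·49 + 1.1093·88 + 0.1145·13 = 133.5231
  x_7 = 0.0451·94 + 0.1495·30 + 0.0799·88 + 0.1260·19 + 0.1407·67 + 0.1660·49 + 0.0621·88 + 1.1022·13 = 55.5090

L[2,5] = 0.1589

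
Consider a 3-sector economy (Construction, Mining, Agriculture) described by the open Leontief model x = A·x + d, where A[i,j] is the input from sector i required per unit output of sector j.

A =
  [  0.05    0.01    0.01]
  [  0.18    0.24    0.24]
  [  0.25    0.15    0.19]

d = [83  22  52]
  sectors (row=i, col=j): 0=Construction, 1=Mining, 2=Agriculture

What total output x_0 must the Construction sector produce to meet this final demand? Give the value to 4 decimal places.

89.3827

Form M = I − A:
  [  0.95   -0.01   -0.01]
  [ -0.18    0.76   -0.24]
  [ -0.25   -0.15    0.81]
Leontief inverse L = M⁻¹:
  [  1.0608    0.0176    0.0183]
  [  0.3767    1.4038    0.4206]
  [  0.3972    0.2654    1.3181]
Total output x = L · d:
  x_0 = 1.0608·83 + 0.0176·22 + 0.0183·52 = 89.3827
  x_1 = 0.3767·83 + 1.4038·22 + 0.4206·52 = 84.0148
  x_2 = 0.3972·83 + 0.2654·22 + 1.3181·52 = 107.3431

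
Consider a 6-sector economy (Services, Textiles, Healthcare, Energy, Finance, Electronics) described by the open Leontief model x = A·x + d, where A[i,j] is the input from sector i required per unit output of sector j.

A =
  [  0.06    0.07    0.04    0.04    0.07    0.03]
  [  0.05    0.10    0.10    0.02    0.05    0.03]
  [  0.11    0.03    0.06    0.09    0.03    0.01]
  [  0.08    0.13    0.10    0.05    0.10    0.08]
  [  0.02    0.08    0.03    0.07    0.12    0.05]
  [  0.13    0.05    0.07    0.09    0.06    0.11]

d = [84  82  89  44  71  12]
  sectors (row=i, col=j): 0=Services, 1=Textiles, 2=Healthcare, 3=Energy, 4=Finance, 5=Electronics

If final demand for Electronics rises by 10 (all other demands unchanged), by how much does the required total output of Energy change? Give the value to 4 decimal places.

1.2126

Form M = I − A:
  [  0.94   -0.07   -0.04   -0.04   -0.07   -0.03]
  [ -0.05    0.90   -0.10   -0.02   -0.05   -0.03]
  [ -0.11   -0.03    0.94   -0.09   -0.03   -0.01]
  [ -0.08   -0.13   -0.10    0.95   -0.10   -0.08]
  [ -0.02   -0.08   -0.03   -0.07    0.88   -0.05]
  [ -0.13   -0.05   -0.07   -0.09   -0.06    0.89]
Leontief inverse L = M⁻¹:
  [  1.0937    0.1098    0.0729    0.0682    0.1071    0.0535]
  [  0.0903    1.1408    0.1374    0.0522    0.0862    0.0526]
  [  0.1486    0.0735    1.0955    0.1200    0.0693    0.0345]
  [  0.1429    0.1965    0.1583    1.1012    0.1613    0.1213]
  [  0.0606    0.1309    0.0712    0.1060    1.1687    0.0824]
  [  0.1950    0.1146    0.1253    0.1408    0.1210    1.1549]
Total output x = L · d:
  x_0 = 1.0937·84 + 0.1098·82 + 0.0729·89 + 0.0682·44 + 0.1071·71 + 0.0535·12 = 118.6160
  x_1 = 0.0903·84 + 1.1408·82 + 0.1374·89 + 0.0522·44 + 0.0862·71 + 0.0526·12 = 122.4122
  x_2 = 0.1486·84 + 0.0735·82 + 1.0955·89 + 0.1200·44 + 0.0693·71 + 0.0345·12 = 126.6179
  x_3 = 0.1429·84 + 0.1965·82 + 0.1583·89 + 1.1012·44 + 0.1613·71 + 0.1213·12 = 103.5688
  x_4 = 0.0606·84 + 0.1309·82 + 0.0712·89 + 0.1060·44 + 1.1687·71 + 0.0824·12 = 110.7875
  x_5 = 0.1950·84 + 0.1146·82 + 0.1253·89 + 0.1408·44 + 0.1210·71 + 1.1549·12 = 65.5869
Δx_3 = L[3,5] · Δd_5 = 0.1213 · 10 = 1.2126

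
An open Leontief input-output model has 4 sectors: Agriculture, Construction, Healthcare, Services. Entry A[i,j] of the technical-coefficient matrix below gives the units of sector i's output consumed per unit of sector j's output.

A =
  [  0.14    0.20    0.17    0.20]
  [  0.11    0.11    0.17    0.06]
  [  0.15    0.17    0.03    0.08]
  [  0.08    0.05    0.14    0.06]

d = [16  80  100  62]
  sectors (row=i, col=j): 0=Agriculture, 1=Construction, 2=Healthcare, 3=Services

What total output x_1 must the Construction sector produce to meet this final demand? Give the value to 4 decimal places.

Form M = I − A:
  [  0.86   -0.20   -0.17   -0.20]
  [ -0.11    0.89   -0.17   -0.06]
  [ -0.15   -0.17    0.97   -0.08]
  [ -0.08   -0.05   -0.14    0.94]
Leontief inverse L = M⁻¹:
  [  1.3012    0.3762    0.3416    0.3299]
  [  0.2199    1.2342    0.2764    0.1491]
  [  0.2530    0.2860    1.1499    0.1699]
  [  0.1601    0.1403    0.2150    1.1252]
Total output x = L · d:
  x_0 = 1.3012·16 + 0.3762·80 + 0.3416·100 + 0.3299·62 = 105.5279
  x_1 = 0.2199·16 + 1.2342·80 + 0.2764·100 + 0.1491·62 = 139.1336
  x_2 = 0.2530·16 + 0.2860·80 + 1.1499·100 + 0.1699·62 = 152.4594
  x_3 = 0.1601·16 + 0.1403·80 + 0.2150·100 + 1.1252·62 = 105.0460

139.1336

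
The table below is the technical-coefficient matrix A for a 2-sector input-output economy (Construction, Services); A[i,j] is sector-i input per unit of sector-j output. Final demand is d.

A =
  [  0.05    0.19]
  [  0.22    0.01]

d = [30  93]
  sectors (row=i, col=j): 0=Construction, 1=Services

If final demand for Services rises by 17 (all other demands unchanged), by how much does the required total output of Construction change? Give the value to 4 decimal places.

3.5941

Form M = I − A:
  [  0.95   -0.19]
  [ -0.22    0.99]
Leontief inverse L = M⁻¹:
  [  1.1016    0.2114]
  [  0.2448    1.0571]
Total output x = L · d:
  x_0 = 1.1016·30 + 0.2114·93 = 52.7095
  x_1 = 0.2448·30 + 1.0571·93 = 105.6526
Δx_0 = L[0,1] · Δd_1 = 0.2114 · 17 = 3.5941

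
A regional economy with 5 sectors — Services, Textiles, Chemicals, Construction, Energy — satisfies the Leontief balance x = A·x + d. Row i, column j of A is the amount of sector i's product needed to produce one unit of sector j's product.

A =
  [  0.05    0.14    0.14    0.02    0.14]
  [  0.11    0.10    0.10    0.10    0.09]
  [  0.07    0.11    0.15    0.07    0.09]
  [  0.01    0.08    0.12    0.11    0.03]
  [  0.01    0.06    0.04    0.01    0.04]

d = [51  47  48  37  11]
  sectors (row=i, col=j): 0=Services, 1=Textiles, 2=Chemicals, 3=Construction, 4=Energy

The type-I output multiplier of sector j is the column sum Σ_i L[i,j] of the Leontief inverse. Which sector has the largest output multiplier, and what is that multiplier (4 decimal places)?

Form M = I − A:
  [  0.95   -0.14   -0.14   -0.02   -0.14]
  [ -0.11    0.90   -0.10   -0.10   -0.09]
  [ -0.07   -0.11    0.85   -0.07   -0.09]
  [ -0.01   -0.08   -0.12    0.89   -0.03]
  [ -0.01   -0.06   -0.04   -0.01    0.96]
Leontief inverse L = M⁻¹:
  [  1.0974    0.2180    0.2258    0.0692    0.2038]
  [  0.1545    1.1829    0.1936    0.1534    0.1564]
  [  0.1167    0.1914    1.2430    0.1236    0.1554]
  [  0.0428    0.1375    0.1898    1.1558    0.0730]
  [  0.0264    0.0856    0.0682    0.0275    1.0608]
Total output x = L · d:
  x_0 = 1.0974·51 + 0.2180·47 + 0.2258·48 + 0.0692·37 + 0.2038·11 = 81.8532
  x_1 = 0.1545·51 + 1.1829·47 + 0.1936·48 + 0.1534·37 + 0.1564·11 = 80.1616
  x_2 = 0.1167·51 + 0.1914·47 + 1.2430·48 + 0.1236·37 + 0.1554·11 = 80.8941
  x_3 = 0.0428·51 + 0.1375·47 + 0.1898·48 + 1.1558·37 + 0.0730·11 = 61.3243
  x_4 = 0.0264·51 + 0.0856·47 + 0.0682·48 + 0.0275·37 + 1.0608·11 = 21.3305
Output multipliers (column sums of L):
  Services: 1.4378
  Textiles: 1.8154
  Chemicals: 1.9204
  Construction: 1.5295
  Energy: 1.6494

Chemicals (1.9204)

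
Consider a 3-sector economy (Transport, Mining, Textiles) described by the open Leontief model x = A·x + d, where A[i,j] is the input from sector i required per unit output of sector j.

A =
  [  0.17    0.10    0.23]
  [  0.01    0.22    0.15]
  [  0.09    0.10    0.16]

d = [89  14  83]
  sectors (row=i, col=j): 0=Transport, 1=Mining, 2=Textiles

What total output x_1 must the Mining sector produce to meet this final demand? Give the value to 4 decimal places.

42.7935

Form M = I − A:
  [  0.83   -0.10   -0.23]
  [ -0.01    0.78   -0.15]
  [ -0.09   -0.10    0.84]
Leontief inverse L = M⁻¹:
  [  1.2484    0.2087    0.3791]
  [  0.0427    1.3192    0.2473]
  [  0.1388    0.1794    1.2605]
Total output x = L · d:
  x_0 = 1.2484·89 + 0.2087·14 + 0.3791·83 = 145.4973
  x_1 = 0.0427·89 + 1.3192·14 + 0.2473·83 = 42.7935
  x_2 = 0.1388·89 + 0.1794·14 + 1.2605·83 = 119.4930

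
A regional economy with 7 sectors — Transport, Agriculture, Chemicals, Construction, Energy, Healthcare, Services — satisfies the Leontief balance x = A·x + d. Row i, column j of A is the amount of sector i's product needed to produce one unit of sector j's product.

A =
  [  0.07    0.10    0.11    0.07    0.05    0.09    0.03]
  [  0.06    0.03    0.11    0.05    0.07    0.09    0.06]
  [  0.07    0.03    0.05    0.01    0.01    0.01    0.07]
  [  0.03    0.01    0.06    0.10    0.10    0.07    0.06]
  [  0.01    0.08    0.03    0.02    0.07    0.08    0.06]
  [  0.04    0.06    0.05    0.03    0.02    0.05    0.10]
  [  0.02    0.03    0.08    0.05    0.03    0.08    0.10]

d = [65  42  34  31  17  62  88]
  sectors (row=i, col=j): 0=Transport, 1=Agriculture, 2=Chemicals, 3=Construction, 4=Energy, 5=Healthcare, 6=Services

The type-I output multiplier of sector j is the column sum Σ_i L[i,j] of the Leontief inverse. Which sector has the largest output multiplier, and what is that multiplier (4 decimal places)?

Form M = I − A:
  [  0.93   -0.10   -0.11   -0.07   -0.05   -0.09   -0.03]
  [ -0.06    0.97   -0.11   -0.05   -0.07   -0.09   -0.06]
  [ -0.07   -0.03    0.95   -0.01   -0.01   -0.01   -0.07]
  [ -0.03   -0.01   -0.06    0.90   -0.10   -0.07   -0.06]
  [ -0.01   -0.08   -0.03   -0.02    0.93   -0.08   -0.06]
  [ -0.04   -0.06   -0.05   -0.03   -0.02    0.95   -0.10]
  [ -0.02   -0.03   -0.08   -0.05   -0.03   -0.08    0.90]
Leontief inverse L = M⁻¹:
  [  1.1095    0.1397    0.1692    0.1076    0.0895    0.1430    0.0885]
  [  0.0928    1.0666    0.1594    0.0814    0.1023    0.1357    0.1139]
  [  0.0897    0.0506    1.0818    0.0291    0.0274    0.0374    0.0984]
  [  0.0557    0.0422    0.1023    1.1318    0.1350    0.1144    0.1098]
  [  0.0325    0.1068    0.0683    0.0432    1.0963    0.1181    0.1026]
  [  0.0645    0.0855    0.0916    0.0560    0.0449    1.0877    0.1426]
  [  0.0456    0.0567    0.1213    0.0770    0.0559    0.1180    1.1478]
Total output x = L · d:
  x_0 = 1.1095·65 + 0.1397·42 + 0.1692·34 + 0.1076·31 + 0.0895·17 + 0.1430·62 + 0.0885·88 = 105.2529
  x_1 = 0.0928·65 + 1.0666·42 + 0.1594·34 + 0.0814·31 + 0.1023·17 + 0.1357·62 + 0.1139·88 = 78.9525
  x_2 = 0.0897·65 + 0.0506·42 + 1.0818·34 + 0.0291·31 + 0.0274·17 + 0.0374·62 + 0.0984·88 = 57.0860
  x_3 = 0.0557·65 + 0.0422·42 + 0.1023·34 + 1.1318·31 + 0.1350·17 + 0.1144·62 + 0.1098·88 = 63.0015
  x_4 = 0.0325·65 + 0.1068·42 + 0.0683·34 + 0.0432·31 + 1.0963·17 + 0.1181·62 + 0.1026·88 = 45.2468
  x_5 = 0.0645·65 + 0.0855·42 + 0.0916·34 + 0.0560·31 + 0.0449·17 + 1.0877·62 + 0.1426·88 = 93.3786
  x_6 = 0.0456·65 + 0.0567·42 + 0.1213·34 + 0.0770·31 + 0.0559·17 + 0.1180·62 + 1.1478·88 = 121.1314
Output multipliers (column sums of L):
  Transport: 1.4903
  Agriculture: 1.5480
  Chemicals: 1.7940
  Construction: 1.5261
  Energy: 1.5512
  Healthcare: 1.7543
  Services: 1.8036

Services (1.8036)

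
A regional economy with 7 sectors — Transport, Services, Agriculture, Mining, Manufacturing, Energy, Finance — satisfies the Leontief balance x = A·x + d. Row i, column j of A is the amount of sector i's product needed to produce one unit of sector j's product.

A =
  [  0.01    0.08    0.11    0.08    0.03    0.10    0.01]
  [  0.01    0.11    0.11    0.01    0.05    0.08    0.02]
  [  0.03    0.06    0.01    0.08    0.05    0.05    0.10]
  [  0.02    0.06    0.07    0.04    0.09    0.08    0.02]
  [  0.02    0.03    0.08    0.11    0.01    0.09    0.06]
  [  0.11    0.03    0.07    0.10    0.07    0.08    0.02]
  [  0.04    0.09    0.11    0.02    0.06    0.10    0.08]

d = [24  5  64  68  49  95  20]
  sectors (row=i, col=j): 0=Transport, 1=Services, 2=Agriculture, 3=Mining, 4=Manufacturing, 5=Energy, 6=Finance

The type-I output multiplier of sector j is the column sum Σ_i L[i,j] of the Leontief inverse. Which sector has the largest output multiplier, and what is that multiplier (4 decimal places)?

Form M = I − A:
  [  0.99   -0.08   -0.11   -0.08   -0.03   -0.10   -0.01]
  [ -0.01    0.89   -0.11   -0.01   -0.05   -0.08   -0.02]
  [ -0.03   -0.06    0.99   -0.08   -0.05   -0.05   -0.10]
  [ -0.02   -0.06   -0.07    0.96   -0.09   -0.08   -0.02]
  [ -0.02   -0.03   -0.08   -0.11    0.99   -0.09   -0.06]
  [ -0.11   -0.03   -0.07   -0.10   -0.07    0.92   -0.02]
  [ -0.04   -0.09   -0.11   -0.02   -0.06   -0.10    0.92]
Leontief inverse L = M⁻¹:
  [  1.0391    0.1245    0.1596    0.1263    0.0708    0.1549    0.0421]
  [  0.0359    1.1536    0.1578    0.0526    0.0845    0.1313    0.0521]
  [  0.0544    0.1042    1.0649    0.1180    0.0867    0.1056    0.1291]
  [  0.0456    0.0988    0.1176    1.0852    0.1233    0.1318    0.0499]
  [  0.0488    0.0730    0.1297    0.1531    1.0515    0.1448    0.0913]
  [  0.1398    0.0799    0.1317    0.1570    0.1135    1.1468    0.0533]
  [  0.0746    0.1463    0.1750    0.0754    0.1053    0.1692    1.1222]
Total output x = L · d:
  x_0 = 1.0391·24 + 0.1245·5 + 0.1596·64 + 0.1263·68 + 0.0708·49 + 0.1549·95 + 0.0421·20 = 63.3943
  x_1 = 0.0359·24 + 1.1536·5 + 0.1578·64 + 0.0526·68 + 0.0845·49 + 0.1313·95 + 0.0521·20 = 37.9636
  x_2 = 0.0544·24 + 0.1042·5 + 1.0649·64 + 0.1180·68 + 0.0867·49 + 0.1056·95 + 0.1291·20 = 94.8683
  x_3 = 0.0456·24 + 0.0988·5 + 0.1176·64 + 1.0852·68 + 0.1233·49 + 0.1318·95 + 0.0499·20 = 102.4729
  x_4 = 0.0488·24 + 0.0730·5 + 0.1297·64 + 0.1531·68 + 1.0515·49 + 0.1448·95 + 0.0913·20 = 87.3530
  x_5 = 0.1398·24 + 0.0799·5 + 0.1317·64 + 0.1570·68 + 0.1135·49 + 1.1468·95 + 0.0533·20 = 138.4408
  x_6 = 0.0746·24 + 0.1463·5 + 0.1750·64 + 0.0754·68 + 0.1053·49 + 0.1692·95 + 1.1222·20 = 62.5247
Output multipliers (column sums of L):
  Transport: 1.4382
  Services: 1.7803
  Agriculture: 1.9363
  Mining: 1.7676
  Manufacturing: 1.6357
  Energy: 1.9845
  Finance: 1.5400

Energy (1.9845)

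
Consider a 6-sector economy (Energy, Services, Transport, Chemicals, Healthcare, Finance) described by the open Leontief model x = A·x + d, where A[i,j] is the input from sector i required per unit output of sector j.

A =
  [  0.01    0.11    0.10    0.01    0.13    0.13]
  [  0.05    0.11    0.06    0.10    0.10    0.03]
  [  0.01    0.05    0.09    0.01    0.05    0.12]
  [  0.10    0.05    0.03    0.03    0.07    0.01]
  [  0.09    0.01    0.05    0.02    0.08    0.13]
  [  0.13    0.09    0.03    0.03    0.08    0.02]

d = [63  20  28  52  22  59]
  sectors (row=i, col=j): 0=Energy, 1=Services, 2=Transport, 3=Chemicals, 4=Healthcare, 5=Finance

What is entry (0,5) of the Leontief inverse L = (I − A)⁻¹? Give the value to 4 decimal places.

L[0,5] = 0.1909

Form M = I − A:
  [  0.99   -0.11   -0.10   -0.01   -0.13   -0.13]
  [ -0.05    0.89   -0.06   -0.10   -0.10   -0.03]
  [ -0.01   -0.05    0.91   -0.01   -0.05   -0.12]
  [ -0.10   -0.05   -0.03    0.97   -0.07   -0.01]
  [ -0.09   -0.01   -0.05   -0.02    0.92   -0.13]
  [ -0.13   -0.09   -0.03   -0.03   -0.08    0.98]
Leontief inverse L = M⁻¹:
  [  1.0667    0.1638    0.1464    0.0393    0.1961    0.1909]
  [  0.0983    1.1590    0.1031    0.1275    0.1625    0.0840]
  [  0.0479    0.0876    1.1212    0.0279    0.0932    0.1590]
  [  0.1279    0.0847    0.0622    1.0456    0.1148    0.0531]
  [  0.1344    0.0547    0.0879    0.0369    1.1352    0.1812]
  [  0.1669    0.1379    0.0723    0.0528    0.1400    1.0747]
Total output x = L · d:
  x_0 = 1.0667·63 + 0.1638·20 + 0.1464·28 + 0.0393·52 + 0.1961·22 + 0.1909·59 = 92.1964
  x_1 = 0.0983·63 + 1.1590·20 + 0.1031·28 + 0.1275·52 + 0.1625·22 + 0.0840·59 = 47.4184
  x_2 = 0.0479·63 + 0.0876·20 + 1.1212·28 + 0.0279·52 + 0.0932·22 + 0.1590·59 = 49.0466
  x_3 = 0.1279·63 + 0.0847·20 + 0.0622·28 + 1.0456·52 + 0.1148·22 + 0.0531·59 = 71.5259
  x_4 = 0.1344·63 + 0.0547·20 + 0.0879·28 + 0.0369·52 + 1.1352·22 + 0.1812·59 = 49.6126
  x_5 = 0.1669·63 + 0.1379·20 + 0.0723·28 + 0.0528·52 + 0.1400·22 + 1.0747·59 = 84.5300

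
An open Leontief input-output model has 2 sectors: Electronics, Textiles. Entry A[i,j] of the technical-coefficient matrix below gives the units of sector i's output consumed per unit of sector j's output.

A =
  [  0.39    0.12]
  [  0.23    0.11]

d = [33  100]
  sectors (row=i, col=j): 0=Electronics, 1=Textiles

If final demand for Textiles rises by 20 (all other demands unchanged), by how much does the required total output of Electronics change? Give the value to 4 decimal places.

4.6575

Form M = I − A:
  [  0.61   -0.12]
  [ -0.23    0.89]
Leontief inverse L = M⁻¹:
  [  1.7271    0.2329]
  [  0.4463    1.1838]
Total output x = L · d:
  x_0 = 1.7271·33 + 0.2329·100 = 80.2833
  x_1 = 0.4463·33 + 1.1838·100 = 133.1069
Δx_0 = L[0,1] · Δd_1 = 0.2329 · 20 = 4.6575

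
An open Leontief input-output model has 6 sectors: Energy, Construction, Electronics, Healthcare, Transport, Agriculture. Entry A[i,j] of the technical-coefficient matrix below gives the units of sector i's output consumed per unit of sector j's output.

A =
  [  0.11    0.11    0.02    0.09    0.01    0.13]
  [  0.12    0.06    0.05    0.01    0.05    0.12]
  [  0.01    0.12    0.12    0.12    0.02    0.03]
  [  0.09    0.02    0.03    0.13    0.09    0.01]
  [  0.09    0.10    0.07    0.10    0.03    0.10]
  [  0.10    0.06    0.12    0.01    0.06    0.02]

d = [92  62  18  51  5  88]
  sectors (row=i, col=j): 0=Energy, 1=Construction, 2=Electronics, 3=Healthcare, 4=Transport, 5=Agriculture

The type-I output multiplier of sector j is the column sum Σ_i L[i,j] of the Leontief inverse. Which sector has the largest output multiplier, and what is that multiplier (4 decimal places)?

Energy (1.9056)

Form M = I − A:
  [  0.89   -0.11   -0.02   -0.09   -0.01   -0.13]
  [ -0.12    0.94   -0.05   -0.01   -0.05   -0.12]
  [ -0.01   -0.12    0.88   -0.12   -0.02   -0.03]
  [ -0.09   -0.02   -0.03    0.87   -0.09   -0.01]
  [ -0.09   -0.10   -0.07   -0.10    0.97   -0.10]
  [ -0.10   -0.06   -0.12   -0.01   -0.06    0.98]
Leontief inverse L = M⁻¹:
  [  1.1871    0.1678    0.0705    0.1420    0.0471    0.1864]
  [  0.1850    1.1187    0.0995    0.0566    0.0776    0.1731]
  [  0.0679    0.1713    1.1680    0.1772    0.0546    0.0731]
  [  0.1482    0.0671    0.0647    1.1889    0.1200    0.0542]
  [  0.1651    0.1623    0.1247    0.1607    1.0681    0.1562]
  [  0.1524    0.1172    0.1646    0.0616    0.0829    1.0691]
Total output x = L · d:
  x_0 = 1.1871·92 + 0.1678·62 + 0.0705·18 + 0.1420·51 + 0.0471·5 + 0.1864·88 = 144.7712
  x_1 = 0.1850·92 + 1.1187·62 + 0.0995·18 + 0.0566·51 + 0.0776·5 + 0.1731·88 = 106.6694
  x_2 = 0.0679·92 + 0.1713·62 + 1.1680·18 + 0.1772·51 + 0.0546·5 + 0.0731·88 = 53.6321
  x_3 = 0.1482·92 + 0.0671·62 + 0.0647·18 + 1.1889·51 + 0.1200·5 + 0.0542·88 = 84.9664
  x_4 = 0.1651·92 + 0.1623·62 + 0.1247·18 + 0.1607·51 + 1.0681·5 + 0.1562·88 = 54.7794
  x_5 = 0.1524·92 + 0.1172·62 + 0.1646·18 + 0.0616·51 + 0.0829·5 + 1.0691·88 = 121.8873
Output multipliers (column sums of L):
  Energy: 1.9056
  Construction: 1.8044
  Electronics: 1.6919
  Healthcare: 1.7870
  Transport: 1.4502
  Agriculture: 1.7122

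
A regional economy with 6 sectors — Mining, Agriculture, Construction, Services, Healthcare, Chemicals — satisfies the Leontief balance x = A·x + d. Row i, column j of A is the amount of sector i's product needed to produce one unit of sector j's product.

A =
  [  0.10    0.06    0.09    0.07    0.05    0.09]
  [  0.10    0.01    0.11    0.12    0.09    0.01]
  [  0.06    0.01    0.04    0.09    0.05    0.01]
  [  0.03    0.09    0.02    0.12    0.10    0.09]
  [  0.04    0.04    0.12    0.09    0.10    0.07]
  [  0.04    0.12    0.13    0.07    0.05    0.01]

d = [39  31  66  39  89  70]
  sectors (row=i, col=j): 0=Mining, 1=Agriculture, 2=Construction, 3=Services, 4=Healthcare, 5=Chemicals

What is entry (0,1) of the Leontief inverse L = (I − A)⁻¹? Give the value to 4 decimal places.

L[0,1] = 0.1037

Form M = I − A:
  [  0.90   -0.06   -0.09   -0.07   -0.05   -0.09]
  [ -0.10    0.99   -0.11   -0.12   -0.09   -0.01]
  [ -0.06   -0.01    0.96   -0.09   -0.05   -0.01]
  [ -0.03   -0.09   -0.02    0.88   -0.10   -0.09]
  [ -0.04   -0.04   -0.12   -0.09    0.90   -0.07]
  [ -0.04   -0.12   -0.13   -0.07   -0.05    0.99]
Leontief inverse L = M⁻¹:
  [  1.1479    0.1037    0.1529    0.1420    0.1055    0.1273]
  [  0.1427    1.0500    0.1631    0.1904    0.1461    0.0529]
  [  0.0853    0.0360    1.0722    0.1330    0.0847    0.0370]
  [  0.0737    0.1363    0.0853    1.1964    0.1626    0.1292]
  [  0.0827    0.0814    0.1797    0.1630    1.1579    0.1068]
  [  0.0843    0.1499    0.1818    0.1391    0.1031    1.0410]
Total output x = L · d:
  x_0 = 1.1479·39 + 0.1037·31 + 0.1529·66 + 0.1420·39 + 0.1055·89 + 0.1273·70 = 81.9131
  x_1 = 0.1427·39 + 1.0500·31 + 0.1631·66 + 0.1904·39 + 0.1461·89 + 0.0529·70 = 73.0055
  x_2 = 0.0853·39 + 0.0360·31 + 1.0722·66 + 0.1330·39 + 0.0847·89 + 0.0370·70 = 90.5255
  x_3 = 0.0737·39 + 0.1363·31 + 0.0853·66 + 1.1964·39 + 0.1626·89 + 0.1292·70 = 82.9021
  x_4 = 0.0827·39 + 0.0814·31 + 0.1797·66 + 0.1630·39 + 1.1579·89 + 0.1068·70 = 134.4883
  x_5 = 0.0843·39 + 0.1499·31 + 0.1818·66 + 0.1391·39 + 0.1031·89 + 1.0410·70 = 107.4071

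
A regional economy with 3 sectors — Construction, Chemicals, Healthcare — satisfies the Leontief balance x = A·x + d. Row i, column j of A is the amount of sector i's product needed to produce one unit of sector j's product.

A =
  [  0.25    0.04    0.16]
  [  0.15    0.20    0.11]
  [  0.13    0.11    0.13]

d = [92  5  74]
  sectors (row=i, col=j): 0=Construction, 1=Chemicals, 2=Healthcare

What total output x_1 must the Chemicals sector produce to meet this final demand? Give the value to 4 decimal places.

Form M = I − A:
  [  0.75   -0.04   -0.16]
  [ -0.15    0.80   -0.11]
  [ -0.13   -0.11    0.87]
Leontief inverse L = M⁻¹:
  [  1.4019    0.1074    0.2714]
  [  0.2968    1.2949    0.2183]
  [  0.2470    0.1798    1.2176]
Total output x = L · d:
  x_0 = 1.4019·92 + 0.1074·5 + 0.2714·74 = 149.5910
  x_1 = 0.2968·92 + 1.2949·5 + 0.2183·74 = 49.9353
  x_2 = 0.2470·92 + 0.1798·5 + 1.2176·74 = 113.7238

49.9353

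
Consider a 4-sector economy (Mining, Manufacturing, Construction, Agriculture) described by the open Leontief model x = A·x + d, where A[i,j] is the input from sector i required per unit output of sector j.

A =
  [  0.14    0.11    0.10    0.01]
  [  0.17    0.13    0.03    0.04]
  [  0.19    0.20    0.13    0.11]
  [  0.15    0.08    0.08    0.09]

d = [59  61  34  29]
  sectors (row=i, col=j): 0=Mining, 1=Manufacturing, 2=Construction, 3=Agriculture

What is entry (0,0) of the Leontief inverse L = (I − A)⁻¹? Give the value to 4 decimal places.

Form M = I − A:
  [  0.86   -0.11   -0.10   -0.01]
  [ -0.17    0.87   -0.03   -0.04]
  [ -0.19   -0.20    0.87   -0.11]
  [ -0.15   -0.08   -0.08    0.91]
Leontief inverse L = M⁻¹:
  [  1.2426    0.1961    0.1533    0.0408]
  [  0.2674    1.2073    0.0784    0.0655]
  [  0.3658    0.3417    1.2185    0.1663]
  [  0.2605    0.1685    0.1393    1.1260]
Total output x = L · d:
  x_0 = 1.2426·59 + 0.1961·61 + 0.1533·34 + 0.0408·29 = 91.6699
  x_1 = 0.2674·59 + 1.2073·61 + 0.0784·34 + 0.0655·29 = 93.9835
  x_2 = 0.3658·59 + 0.3417·61 + 1.2185·34 + 0.1663·29 = 88.6759
  x_3 = 0.2605·59 + 0.1685·61 + 0.1393·34 + 1.1260·29 = 63.0365

L[0,0] = 1.2426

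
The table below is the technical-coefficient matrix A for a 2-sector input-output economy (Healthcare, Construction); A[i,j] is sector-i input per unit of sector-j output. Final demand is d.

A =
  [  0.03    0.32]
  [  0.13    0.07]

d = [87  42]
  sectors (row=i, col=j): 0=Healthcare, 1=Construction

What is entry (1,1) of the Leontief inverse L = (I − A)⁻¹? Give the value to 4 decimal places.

Form M = I − A:
  [  0.97   -0.32]
  [ -0.13    0.93]
Leontief inverse L = M⁻¹:
  [  1.0808    0.3719]
  [  0.1511    1.1273]
Total output x = L · d:
  x_0 = 1.0808·87 + 0.3719·42 = 109.6456
  x_1 = 0.1511·87 + 1.1273·42 = 60.4881

L[1,1] = 1.1273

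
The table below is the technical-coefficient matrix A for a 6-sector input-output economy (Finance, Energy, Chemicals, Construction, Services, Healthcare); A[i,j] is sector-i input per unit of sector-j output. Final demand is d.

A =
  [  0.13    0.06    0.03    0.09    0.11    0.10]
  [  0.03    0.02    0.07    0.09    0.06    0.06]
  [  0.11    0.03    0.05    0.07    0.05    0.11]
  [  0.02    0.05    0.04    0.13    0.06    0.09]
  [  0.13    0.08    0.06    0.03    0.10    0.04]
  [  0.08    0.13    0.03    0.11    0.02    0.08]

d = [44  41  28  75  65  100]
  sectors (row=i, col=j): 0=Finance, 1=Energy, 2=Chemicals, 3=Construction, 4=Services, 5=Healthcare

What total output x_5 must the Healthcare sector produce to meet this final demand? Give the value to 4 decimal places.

Form M = I − A:
  [  0.87   -0.06   -0.03   -0.09   -0.11   -0.10]
  [ -0.03    0.98   -0.07   -0.09   -0.06   -0.06]
  [ -0.11   -0.03    0.95   -0.07   -0.05   -0.11]
  [ -0.02   -0.05   -0.04    0.87   -0.06   -0.09]
  [ -0.13   -0.08   -0.06   -0.03    0.90   -0.04]
  [ -0.08   -0.13   -0.03   -0.11   -0.02    0.92]
Leontief inverse L = M⁻¹:
  [  1.2085    0.1220    0.0708    0.1711    0.1750    0.1721]
  [  0.0761    1.0573    0.0958    0.1418    0.0969    0.1068]
  [  0.1734    0.0817    1.0817    0.1385    0.0998    0.1714]
  [  0.0679    0.0944    0.0703    1.1935    0.1012    0.1431]
  [  0.2011    0.1281    0.0961    0.0945    1.1581    0.1013]
  [  0.1340    0.1768    0.0655    0.1842    0.0695    1.1419]
Total output x = L · d:
  x_0 = 1.2085·44 + 0.1220·41 + 0.0708·28 + 0.1711·75 + 0.1750·65 + 0.1721·100 = 101.5855
  x_1 = 0.0761·44 + 1.0573·41 + 0.0958·28 + 0.1418·75 + 0.0969·65 + 0.1068·100 = 76.9943
  x_2 = 0.1734·44 + 0.0817·41 + 1.0817·28 + 0.1385·75 + 0.0998·65 + 0.1714·100 = 75.2828
  x_3 = 0.0679·44 + 0.0944·41 + 0.0703·28 + 1.1935·75 + 0.1012·65 + 0.1431·100 = 119.2236
  x_4 = 0.2011·44 + 0.1281·41 + 0.0961·28 + 0.0945·75 + 1.1581·65 + 0.1013·100 = 109.2879
  x_5 = 0.1340·44 + 0.1768·41 + 0.0655·28 + 0.1842·75 + 0.0695·65 + 1.1419·100 = 147.4945

147.4945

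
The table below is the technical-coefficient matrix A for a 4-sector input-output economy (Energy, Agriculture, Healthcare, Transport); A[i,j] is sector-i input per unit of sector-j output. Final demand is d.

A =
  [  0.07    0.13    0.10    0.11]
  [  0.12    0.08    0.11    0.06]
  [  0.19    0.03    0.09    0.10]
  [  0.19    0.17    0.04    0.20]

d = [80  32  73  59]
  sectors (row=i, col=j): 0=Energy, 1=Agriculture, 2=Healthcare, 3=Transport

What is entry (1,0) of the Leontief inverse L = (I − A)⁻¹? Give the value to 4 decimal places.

L[1,0] = 0.2101

Form M = I − A:
  [  0.93   -0.13   -0.10   -0.11]
  [ -0.12    0.92   -0.11   -0.06]
  [ -0.19   -0.03    0.91   -0.10]
  [ -0.19   -0.17   -0.04    0.80]
Leontief inverse L = M⁻¹:
  [  1.1758    0.2080    0.1630    0.1977]
  [  0.2101    1.1472    0.1677    0.1359]
  [  0.2896    0.1141    1.1530    0.1925]
  [  0.3384    0.2989    0.1320    1.3354]
Total output x = L · d:
  x_0 = 1.1758·80 + 0.2080·32 + 0.1630·73 + 0.1977·59 = 124.2821
  x_1 = 0.2101·80 + 1.1472·32 + 0.1677·73 + 0.1359·59 = 73.7776
  x_2 = 0.2896·80 + 0.1141·32 + 1.1530·73 + 0.1925·59 = 122.3441
  x_3 = 0.3384·80 + 0.2989·32 + 0.1320·73 + 1.3354·59 = 125.0619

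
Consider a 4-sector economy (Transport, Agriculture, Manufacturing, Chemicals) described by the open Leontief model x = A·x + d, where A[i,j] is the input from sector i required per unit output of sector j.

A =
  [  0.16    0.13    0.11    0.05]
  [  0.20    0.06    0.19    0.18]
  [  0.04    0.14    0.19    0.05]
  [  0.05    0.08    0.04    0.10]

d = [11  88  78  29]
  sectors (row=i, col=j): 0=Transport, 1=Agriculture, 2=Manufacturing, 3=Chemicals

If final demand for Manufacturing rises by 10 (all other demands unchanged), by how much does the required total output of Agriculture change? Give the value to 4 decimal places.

3.3266

Form M = I − A:
  [  0.84   -0.13   -0.11   -0.05]
  [ -0.20    0.94   -0.19   -0.18]
  [ -0.04   -0.14    0.81   -0.05]
  [ -0.05   -0.08   -0.04    0.90]
Leontief inverse L = M⁻¹:
  [  1.2611    0.2193    0.2290    0.1266]
  [  0.3129    1.1798    0.3327    0.2718]
  [  0.1227    0.2226    1.3096    0.1241]
  [  0.1033    0.1269    0.1005    1.1478]
Total output x = L · d:
  x_0 = 1.2611·11 + 0.2193·88 + 0.2290·78 + 0.1266·29 = 54.7010
  x_1 = 0.3129·11 + 1.1798·88 + 0.3327·78 + 0.2718·29 = 141.0934
  x_2 = 0.1227·11 + 0.2226·88 + 1.3096·78 + 0.1241·29 = 126.6824
  x_3 = 0.1033·11 + 0.1269·88 + 0.1005·78 + 1.1478·29 = 53.4331
Δx_1 = L[1,2] · Δd_2 = 0.3327 · 10 = 3.3266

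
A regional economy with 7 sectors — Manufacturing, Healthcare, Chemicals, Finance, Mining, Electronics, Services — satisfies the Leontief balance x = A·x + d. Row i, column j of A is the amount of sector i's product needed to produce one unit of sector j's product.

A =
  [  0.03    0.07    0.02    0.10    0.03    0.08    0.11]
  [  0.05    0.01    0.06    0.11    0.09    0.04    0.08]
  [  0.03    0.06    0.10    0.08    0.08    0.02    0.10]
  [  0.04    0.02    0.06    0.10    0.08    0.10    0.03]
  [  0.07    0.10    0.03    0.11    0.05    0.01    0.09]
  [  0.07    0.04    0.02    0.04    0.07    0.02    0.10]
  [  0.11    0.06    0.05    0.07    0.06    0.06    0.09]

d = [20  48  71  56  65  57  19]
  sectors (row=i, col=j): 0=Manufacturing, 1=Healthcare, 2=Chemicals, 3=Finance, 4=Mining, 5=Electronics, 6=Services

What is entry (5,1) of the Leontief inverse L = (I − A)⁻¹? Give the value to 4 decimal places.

L[5,1] = 0.0761

Form M = I − A:
  [  0.97   -0.07   -0.02   -0.10   -0.03   -0.08   -0.11]
  [ -0.05    0.99   -0.06   -0.11   -0.09   -0.04   -0.08]
  [ -0.03   -0.06    0.90   -0.08   -0.08   -0.02   -0.10]
  [ -0.04   -0.02   -0.06    0.90   -0.08   -0.10   -0.03]
  [ -0.07   -0.10   -0.03   -0.11    0.95   -0.01   -0.09]
  [ -0.07   -0.04   -0.02   -0.04   -0.07    0.98   -0.10]
  [ -0.11   -0.06   -0.05   -0.07   -0.06   -0.06    0.91]
Leontief inverse L = M⁻¹:
  [  1.0796    0.1070    0.0574    0.1672    0.0831    0.1222    0.1734]
  [  0.0972    1.0529    0.0989    0.1804    0.1415    0.0816    0.1441]
  [  0.0811    0.1051    1.1458    0.1565    0.1375    0.0621    0.1705]
  [  0.0839    0.0596    0.0961    1.1655    0.1305    0.1372    0.0923]
  [  0.1187    0.1399    0.0712    0.1864    1.1054    0.0567    0.1562]
  [  0.1113    0.0761    0.0499    0.0986    0.1107    1.0543    0.1557]
  [  0.1630    0.1070    0.0918    0.1491    0.1171    0.1074    1.1664]
Total output x = L · d:
  x_0 = 1.0796·20 + 0.1070·48 + 0.0574·71 + 0.1672·56 + 0.0831·65 + 0.1222·57 + 0.1734·19 = 55.8284
  x_1 = 0.0972·20 + 1.0529·48 + 0.0989·71 + 0.1804·56 + 0.1415·65 + 0.0816·57 + 0.1441·19 = 86.1950
  x_2 = 0.0811·20 + 0.1051·48 + 1.1458·71 + 0.1565·56 + 0.1375·65 + 0.0621·57 + 0.1705·19 = 112.5008
  x_3 = 0.0839·20 + 0.0596·48 + 0.0961·71 + 1.1655·56 + 0.1305·65 + 0.1372·57 + 0.0923·19 = 94.6794
  x_4 = 0.1187·20 + 0.1399·48 + 0.0712·71 + 0.1864·56 + 1.1054·65 + 0.0567·57 + 0.1562·19 = 102.6248
  x_5 = 0.1113·20 + 0.0761·48 + 0.0499·71 + 0.0986·56 + 0.1107·65 + 1.0543·57 + 0.1557·19 = 85.1965
  x_6 = 0.1630·20 + 0.1070·48 + 0.0918·71 + 0.1491·56 + 0.1171·65 + 0.1074·57 + 1.1664·19 = 59.1590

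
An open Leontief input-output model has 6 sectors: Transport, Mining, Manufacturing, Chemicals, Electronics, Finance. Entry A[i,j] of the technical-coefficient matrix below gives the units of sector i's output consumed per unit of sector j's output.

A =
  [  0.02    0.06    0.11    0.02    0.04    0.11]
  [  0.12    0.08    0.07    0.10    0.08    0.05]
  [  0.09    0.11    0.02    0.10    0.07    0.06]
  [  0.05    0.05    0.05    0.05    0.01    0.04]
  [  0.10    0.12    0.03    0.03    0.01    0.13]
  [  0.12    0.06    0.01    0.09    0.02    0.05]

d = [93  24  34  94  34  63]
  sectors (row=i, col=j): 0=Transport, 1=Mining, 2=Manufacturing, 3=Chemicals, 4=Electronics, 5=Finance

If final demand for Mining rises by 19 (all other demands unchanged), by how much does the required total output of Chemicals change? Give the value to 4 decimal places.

Form M = I − A:
  [  0.98   -0.06   -0.11   -0.02   -0.04   -0.11]
  [ -0.12    0.92   -0.07   -0.10   -0.08   -0.05]
  [ -0.09   -0.11    0.98   -0.10   -0.07   -0.06]
  [ -0.05   -0.05   -0.05    0.95   -0.01   -0.04]
  [ -0.10   -0.12   -0.03   -0.03    0.99   -0.13]
  [ -0.12   -0.06   -0.01   -0.09   -0.02    0.95]
Leontief inverse L = M⁻¹:
  [  1.0744    0.1081    0.1351    0.0645    0.0654    0.1503]
  [  0.1829    1.1424    0.1143    0.1501    0.1115    0.1101]
  [  0.1487    0.1645    1.0604    0.1458    0.0980    0.1124]
  [  0.0824    0.0804    0.0715    1.0776    0.0271    0.0674]
  [  0.1587    0.1698    0.0675    0.0779    1.0394    0.1771]
  [  0.1600    0.0987    0.0436    0.1229    0.0408    1.0899]
Total output x = L · d:
  x_0 = 1.0744·93 + 0.1081·24 + 0.1351·34 + 0.0645·94 + 0.0654·34 + 0.1503·63 = 124.8665
  x_1 = 0.1829·93 + 1.1424·24 + 0.1143·34 + 0.1501·94 + 0.1115·34 + 0.1101·63 = 73.1548
  x_2 = 0.1487·93 + 0.1645·24 + 1.0604·34 + 0.1458·94 + 0.0980·34 + 0.1124·63 = 77.9593
  x_3 = 0.0824·93 + 0.0804·24 + 0.0715·34 + 1.0776·94 + 0.0271·34 + 0.0674·63 = 118.4861
  x_4 = 0.1587·93 + 0.1698·24 + 0.0675·34 + 0.0779·94 + 1.0394·34 + 0.1771·63 = 74.9513
  x_5 = 0.1600·93 + 0.0987·24 + 0.0436·34 + 0.1229·94 + 0.0408·34 + 1.0899·63 = 100.3323
Δx_3 = L[3,1] · Δd_1 = 0.0804 · 19 = 1.5280

1.5280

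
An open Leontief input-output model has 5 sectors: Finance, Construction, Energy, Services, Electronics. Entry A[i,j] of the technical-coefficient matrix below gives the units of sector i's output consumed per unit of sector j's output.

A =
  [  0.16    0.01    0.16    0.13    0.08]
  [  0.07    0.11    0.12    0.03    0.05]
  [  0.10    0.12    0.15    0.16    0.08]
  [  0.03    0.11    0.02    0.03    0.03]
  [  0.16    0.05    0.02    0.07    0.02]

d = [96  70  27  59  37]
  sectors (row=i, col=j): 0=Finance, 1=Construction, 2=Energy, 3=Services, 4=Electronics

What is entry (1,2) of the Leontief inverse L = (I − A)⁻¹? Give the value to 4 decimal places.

Form M = I − A:
  [  0.84   -0.01   -0.16   -0.13   -0.08]
  [ -0.07    0.89   -0.12   -0.03   -0.05]
  [ -0.10   -0.12    0.85   -0.16   -0.08]
  [ -0.03   -0.11   -0.02    0.97   -0.03]
  [ -0.16   -0.05   -0.02   -0.07    0.98]
Leontief inverse L = M⁻¹:
  [  1.2620    0.0842    0.2579    0.2240    0.1352]
  [  0.1412    1.1682    0.1958    0.0938    0.0900]
  [  0.2017    0.2099    1.2532    0.2501    0.1371]
  [  0.0661    0.1421    0.0586    1.0574    0.0498]
  [  0.2221    0.0878    0.0819    0.1220    1.0534]
Total output x = L · d:
  x_0 = 1.2620·96 + 0.0842·70 + 0.2579·27 + 0.2240·59 + 0.1352·37 = 152.2284
  x_1 = 0.1412·96 + 1.1682·70 + 0.1958·27 + 0.0938·59 + 0.0900·37 = 109.4813
  x_2 = 0.2017·96 + 0.2099·70 + 1.2532·27 + 0.2501·59 + 0.1371·37 = 87.7235
  x_3 = 0.0661·96 + 0.1421·70 + 0.0586·27 + 1.0574·59 + 0.0498·37 = 82.1028
  x_4 = 0.2221·96 + 0.0878·70 + 0.0819·27 + 0.1220·59 + 1.0534·37 = 75.8493

L[1,2] = 0.1958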